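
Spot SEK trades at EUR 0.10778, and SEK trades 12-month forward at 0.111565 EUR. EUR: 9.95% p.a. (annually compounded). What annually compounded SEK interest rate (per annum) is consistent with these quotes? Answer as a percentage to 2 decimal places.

6.22%

T = 1 year.
F/S = 0.111565/0.10778 = 1.0351178 = (growth of EUR) / (growth of SEK).
The EUR side grows by (1 + 0.0995)^1 = 1.099500.
So the SEK growth factor = 1.0621979.
Annualise: 1.0621979^(1/1) − 1 = 0.062198 = 6.22%.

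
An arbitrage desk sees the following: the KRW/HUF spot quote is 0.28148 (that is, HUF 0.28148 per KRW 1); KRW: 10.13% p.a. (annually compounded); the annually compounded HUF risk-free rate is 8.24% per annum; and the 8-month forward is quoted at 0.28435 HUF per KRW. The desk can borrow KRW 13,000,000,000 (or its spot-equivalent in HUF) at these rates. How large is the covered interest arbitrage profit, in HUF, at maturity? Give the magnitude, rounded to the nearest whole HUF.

HUF 84,564,686

T = 8/12 years.
Invest the KRW and cover forward: 13,000,000,000 × 1.066441636883 × 0.28435 = HUF 3,942,154,832.82.
Convert at spot and invest in HUF: 13,000,000,000 × 0.28148 × 1.05420528487 = HUF 3,857,590,146.61.
The quoted forward overvalues KRW, so borrow HUF, buy KRW at spot, deposit the KRW at 10.13%, and sell the proceeds forward at 0.28435.
Profit = 3,942,154,832.82 − 3,857,590,146.61 = HUF 84,564,686.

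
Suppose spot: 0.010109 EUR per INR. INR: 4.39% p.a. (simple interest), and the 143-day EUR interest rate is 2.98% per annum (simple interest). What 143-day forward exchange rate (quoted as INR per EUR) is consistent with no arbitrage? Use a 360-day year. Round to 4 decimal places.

99.4693

T = 143/360 years.
Growth of 1 EUR over T: 1 + 0.0298×143/360 = 1.01183722.
INR accumulates by 1 + 0.0439×143/360 = 1.01743806.
CIP: F = S · (grow EUR)/(grow INR) = 0.010109 × 1.01183722/1.01743806 = 0.010053352 EUR per INR.
Quoted the other way: 1/0.010053352 = 99.4693 INR per EUR.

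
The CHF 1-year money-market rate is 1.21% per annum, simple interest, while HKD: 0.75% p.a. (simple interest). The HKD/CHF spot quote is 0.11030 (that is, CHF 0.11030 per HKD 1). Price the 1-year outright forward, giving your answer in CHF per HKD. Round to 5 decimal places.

T = 1 year.
CHF accumulates by 1 + 0.0121×1 = 1.012100.
HKD growth factor: 1 + 0.0075×1 = 1.007500.
Forward (CHF per HKD) = 0.1103 × 1.012100 / 1.007500 = 0.1108036.

0.11080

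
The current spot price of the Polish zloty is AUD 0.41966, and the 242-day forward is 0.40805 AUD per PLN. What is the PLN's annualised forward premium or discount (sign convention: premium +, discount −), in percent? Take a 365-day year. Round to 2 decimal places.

T = 242/365 years.
PLN trades forward at -2.76653% vs spot over the period.
×(1/T) gives -4.17% p.a.

-4.17%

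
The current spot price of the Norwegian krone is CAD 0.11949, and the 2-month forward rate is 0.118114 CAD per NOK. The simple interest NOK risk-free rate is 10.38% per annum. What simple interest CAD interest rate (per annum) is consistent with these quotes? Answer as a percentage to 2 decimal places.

3.35%

T = 2/12 years.
By CIP, F/S equals the CAD-to-NOK growth ratio: 0.118114/0.11949 = 0.9884844.
The NOK side grows by 1 + 0.1038×2/12 = 1.017300.
So the CAD growth factor = 1.0055852.
r = (1.0055852 − 1)/(2/12) = 0.033511 → 3.35%.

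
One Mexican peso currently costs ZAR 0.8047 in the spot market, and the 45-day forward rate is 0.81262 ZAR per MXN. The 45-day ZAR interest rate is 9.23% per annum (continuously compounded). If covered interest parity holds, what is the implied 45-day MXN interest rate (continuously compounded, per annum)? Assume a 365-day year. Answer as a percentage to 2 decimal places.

T = 45/365 years.
CIP gives F = S · g_ZAR/g_MXN, so g_ZAR/g_MXN = 0.81262/0.8047 = 1.0098422.
ZAR growth factor: e^(0.0923×45/365) = 1.0114444.
So the MXN growth factor = 1.0015866.
r = ln(1.0015866)/(45/365) = 0.012859 → 1.29%.

1.29%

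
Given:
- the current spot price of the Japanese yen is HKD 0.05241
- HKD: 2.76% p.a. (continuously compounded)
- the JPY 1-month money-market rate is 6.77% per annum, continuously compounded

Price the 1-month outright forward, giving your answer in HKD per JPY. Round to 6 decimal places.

0.052235

T = 1/12 years.
HKD accumulates by e^(0.0276×1/12) = 1.0023026.
JPY growth factor: e^(0.0677×1/12) = 1.0056576.
Forward (HKD per JPY) = 0.05241 × 1.0023026 / 1.0056576 = 0.05223515.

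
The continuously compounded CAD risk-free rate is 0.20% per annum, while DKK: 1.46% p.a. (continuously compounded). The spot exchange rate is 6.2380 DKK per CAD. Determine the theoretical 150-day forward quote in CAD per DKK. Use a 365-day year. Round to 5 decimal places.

T = 150/365 years.
DKK growth factor: e^(0.0146×150/365) = 1.006018.
Growth of 1 CAD over T: e^(0.0020×150/365) = 1.0008223.
CIP: F = S · (grow DKK)/(grow CAD) = 6.238 × 1.006018/1.0008223 = 6.270384 DKK per CAD.
Invert for CAD per DKK: 1 / 6.270384 = 0.15948.

0.15948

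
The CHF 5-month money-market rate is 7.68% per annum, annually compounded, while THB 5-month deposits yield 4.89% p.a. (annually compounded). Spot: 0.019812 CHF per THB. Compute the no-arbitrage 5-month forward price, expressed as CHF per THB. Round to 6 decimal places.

T = 5/12 years.
CHF accumulates by (1 + 0.0768)^(5/12) = 1.0313109.
THB growth factor: (1 + 0.0489)^(5/12) = 1.0200917.
So F = 0.019812 × 1.0313109 / 1.0200917 = 0.02002990 (CHF/THB).

0.020030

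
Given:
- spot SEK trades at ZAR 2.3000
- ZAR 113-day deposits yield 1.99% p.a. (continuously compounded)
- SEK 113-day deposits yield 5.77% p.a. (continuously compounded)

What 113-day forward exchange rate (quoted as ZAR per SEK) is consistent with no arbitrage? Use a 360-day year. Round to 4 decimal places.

T = 113/360 years.
Growth of 1 ZAR over T: e^(0.0199×113/360) = 1.0062659.
SEK accumulates by e^(0.0577×113/360) = 1.0182764.
So F = 2.3 × 1.0062659 / 1.0182764 = 2.272872 (ZAR/SEK).

2.2729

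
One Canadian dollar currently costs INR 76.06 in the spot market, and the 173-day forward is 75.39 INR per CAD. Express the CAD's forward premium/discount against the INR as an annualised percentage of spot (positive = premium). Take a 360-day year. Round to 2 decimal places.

T = 173/360 years.
(F − S)/S = (75.39 − 76.06)/76.06 = -0.0088088.
Annualise by dividing by T: -0.0088088 / (173/360) = -0.018330 → -1.83%.

-1.83%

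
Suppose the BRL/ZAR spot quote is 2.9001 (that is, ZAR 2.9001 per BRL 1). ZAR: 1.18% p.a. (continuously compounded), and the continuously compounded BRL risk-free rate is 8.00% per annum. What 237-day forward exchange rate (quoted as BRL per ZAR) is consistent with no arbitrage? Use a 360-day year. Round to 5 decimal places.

T = 237/360 years.
Growth of 1 ZAR over T: e^(0.0118×237/360) = 1.0077986.
Growth of 1 BRL over T: e^(0.0800×237/360) = 1.0540782.
Forward (ZAR per BRL) = 2.9001 × 1.0077986 / 1.0540782 = 2.772770.
Quoted the other way: 1/2.772770 = 0.36065 BRL per ZAR.

0.36065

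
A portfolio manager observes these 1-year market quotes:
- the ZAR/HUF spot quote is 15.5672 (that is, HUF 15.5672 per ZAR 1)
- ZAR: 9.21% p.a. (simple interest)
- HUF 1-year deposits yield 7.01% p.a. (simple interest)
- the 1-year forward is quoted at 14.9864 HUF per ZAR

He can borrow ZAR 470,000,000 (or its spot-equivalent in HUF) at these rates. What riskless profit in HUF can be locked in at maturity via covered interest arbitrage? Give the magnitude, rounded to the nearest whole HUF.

HUF 137,152,242

T = 1 year.
Keep in ZAR, deliver into the forward: 470,000,000·1.092100·14.9864 = HUF 7,692,324,296.80.
Swap to HUF now, deposit: 470,000,000·15.5672·1.070100 = HUF 7,829,476,538.40.
The quoted forward undervalues ZAR, so borrow ZAR, convert to HUF at spot, deposit the HUF at 7.01%, and buy ZAR forward at 14.9864 to cover the loan.
Profit = 7,829,476,538.40 − 7,692,324,296.80 = HUF 137,152,242.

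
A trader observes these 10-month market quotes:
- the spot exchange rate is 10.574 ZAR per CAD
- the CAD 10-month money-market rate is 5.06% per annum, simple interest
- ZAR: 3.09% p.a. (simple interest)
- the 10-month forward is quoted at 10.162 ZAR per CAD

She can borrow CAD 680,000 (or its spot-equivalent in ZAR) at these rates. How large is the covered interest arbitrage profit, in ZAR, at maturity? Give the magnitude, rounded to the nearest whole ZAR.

T = 10/12 years.
Invest the CAD and cover forward: 680,000 × 1.042166667 × 10.162 = ZAR 7,201,538.42.
Convert at spot and invest in ZAR: 680,000 × 10.574 × 1.025750 = ZAR 7,375,470.74.
The quoted forward undervalues CAD, so borrow CAD, convert to ZAR at spot, deposit the ZAR at 3.09%, and buy CAD forward at 10.162 to cover the loan.
Profit = 7,375,470.74 − 7,201,538.42 = ZAR 173,932.

ZAR 173,932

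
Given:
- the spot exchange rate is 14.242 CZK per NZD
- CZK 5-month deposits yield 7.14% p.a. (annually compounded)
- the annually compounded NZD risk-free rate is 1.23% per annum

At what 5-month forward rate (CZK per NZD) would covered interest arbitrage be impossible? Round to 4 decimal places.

T = 5/12 years.
CZK growth factor: (1 + 0.0714)^(5/12) = 1.02915278.
NZD growth factor: (1 + 0.0123)^(5/12) = 1.00510673.
Forward (CZK per NZD) = 14.242 × 1.02915278 / 1.00510673 = 14.582724.

14.5827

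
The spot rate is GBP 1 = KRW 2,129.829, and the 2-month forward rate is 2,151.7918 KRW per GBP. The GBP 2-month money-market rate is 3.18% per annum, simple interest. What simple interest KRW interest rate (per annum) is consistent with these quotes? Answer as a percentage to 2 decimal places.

T = 2/12 years.
F/S = 2151.7918/2129.829 = 1.0103120 = (growth of KRW) / (growth of GBP).
The GBP side grows by 1 + 0.0318×2/12 = 1.005300.
Hence g_KRW = 1.0156667.
r = (1.0156667 − 1)/(2/12) = 0.094000 → 9.40%.

9.40%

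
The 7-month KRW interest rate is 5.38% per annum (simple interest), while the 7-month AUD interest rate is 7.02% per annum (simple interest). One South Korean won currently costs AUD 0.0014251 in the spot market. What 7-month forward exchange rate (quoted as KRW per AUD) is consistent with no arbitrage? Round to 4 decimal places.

T = 7/12 years.
AUD growth factor: 1 + 0.0702×7/12 = 1.040950.
KRW growth factor: 1 + 0.0538×7/12 = 1.031383333.
CIP: F = S · (grow AUD)/(grow KRW) = 0.0014251 × 1.040950/1.031383333 = 0.00143831861 AUD per KRW.
Invert for KRW per AUD: 1 / 0.00143831861 = 695.2562.

695.2562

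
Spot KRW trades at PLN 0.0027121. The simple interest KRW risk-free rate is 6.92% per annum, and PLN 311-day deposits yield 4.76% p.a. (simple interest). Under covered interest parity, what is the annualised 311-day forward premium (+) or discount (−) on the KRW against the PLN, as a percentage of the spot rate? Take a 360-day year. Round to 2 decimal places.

-2.04%

T = 311/360 years.
No-arbitrage forward: 0.0027121 × 1.0411211 / 1.0597811 = 0.0026643469 PLN/KRW.
(F − S)/S ÷ T = (0.0026643469 − 0.0027121)/0.0027121/(311/360) = -0.020382 → -2.04%.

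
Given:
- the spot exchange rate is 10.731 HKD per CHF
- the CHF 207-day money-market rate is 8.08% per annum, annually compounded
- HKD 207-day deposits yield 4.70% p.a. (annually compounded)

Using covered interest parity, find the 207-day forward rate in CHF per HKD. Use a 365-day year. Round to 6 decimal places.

0.094882

T = 207/365 years.
HKD growth factor: (1 + 0.0470)^(207/365) = 1.0263896.
CHF growth factor: (1 + 0.0808)^(207/365) = 1.0450517.
So F = 10.731 × 1.0263896 / 1.0450517 = 10.53937 (HKD/CHF).
Quoted the other way: 1/10.53937 = 0.094882 CHF per HKD.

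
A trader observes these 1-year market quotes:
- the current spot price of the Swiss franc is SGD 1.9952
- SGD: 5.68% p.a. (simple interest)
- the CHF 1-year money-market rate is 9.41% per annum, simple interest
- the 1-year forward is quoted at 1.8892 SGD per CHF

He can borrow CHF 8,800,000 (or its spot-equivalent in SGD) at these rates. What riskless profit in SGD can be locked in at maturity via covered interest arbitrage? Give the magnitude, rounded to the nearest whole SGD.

T = 1 year.
Keep in CHF, deliver into the forward: 8,800,000·1.094100·1.8892 = SGD 18,189,368.74.
Swap to SGD now, deposit: 8,800,000·1.9952·1.056800 = SGD 18,555,040.77.
The quoted forward undervalues CHF, so borrow CHF, convert to SGD at spot, deposit the SGD at 5.68%, and buy CHF forward at 1.8892 to cover the loan.
The gap between the two covered legs is SGD 365,672.

SGD 365,672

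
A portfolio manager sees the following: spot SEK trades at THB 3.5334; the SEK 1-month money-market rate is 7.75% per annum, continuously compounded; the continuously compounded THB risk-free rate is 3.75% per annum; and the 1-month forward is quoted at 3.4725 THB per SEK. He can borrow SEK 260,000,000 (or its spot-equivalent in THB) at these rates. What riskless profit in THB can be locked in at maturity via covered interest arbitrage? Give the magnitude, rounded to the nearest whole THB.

T = 1/12 years.
Route A — deposit SEK, sell forward: 260,000,000 × 1.00647923334 × 3.4725 = THB 908,699,775.82.
Route B — convert at spot, deposit THB: 260,000,000 × 3.5334 × 1.0031298879 = THB 921,559,377.94.
The quoted forward undervalues SEK, so borrow SEK, convert to THB at spot, deposit the THB at 3.75%, and buy SEK forward at 3.4725 to cover the loan.
Arbitrage profit = |908,699,775.82 − 921,559,377.94| = THB 12,859,602.

THB 12,859,602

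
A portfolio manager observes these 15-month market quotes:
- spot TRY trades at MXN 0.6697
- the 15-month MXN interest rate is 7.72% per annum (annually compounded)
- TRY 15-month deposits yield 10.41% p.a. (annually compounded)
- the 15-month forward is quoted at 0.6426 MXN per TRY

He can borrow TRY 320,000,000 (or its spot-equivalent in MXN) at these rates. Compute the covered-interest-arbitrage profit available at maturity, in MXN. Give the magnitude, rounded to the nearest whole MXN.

T = 15/12 years.
Route A — deposit TRY, sell forward: 320,000,000 × 1.13177608374 × 0.6426 = MXN 232,729,379.65.
Route B — convert at spot, deposit MXN: 320,000,000 × 0.6697 × 1.09741383479 = MXN 235,180,174.45.
The quoted forward undervalues TRY, so borrow TRY, convert to MXN at spot, deposit the MXN at 7.72%, and buy TRY forward at 0.6426 to cover the loan.
Profit = 235,180,174.45 − 232,729,379.65 = MXN 2,450,795.

MXN 2,450,795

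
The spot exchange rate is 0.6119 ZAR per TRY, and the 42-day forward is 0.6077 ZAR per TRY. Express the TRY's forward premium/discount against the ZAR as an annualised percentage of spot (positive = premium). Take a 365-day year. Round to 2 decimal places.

T = 42/365 years.
Period premium: (0.6077 − 0.6119)/0.6119 = -0.0068639.
Per annum: -0.0068639 / (42/365) = -0.059651 = -5.97%.

-5.97%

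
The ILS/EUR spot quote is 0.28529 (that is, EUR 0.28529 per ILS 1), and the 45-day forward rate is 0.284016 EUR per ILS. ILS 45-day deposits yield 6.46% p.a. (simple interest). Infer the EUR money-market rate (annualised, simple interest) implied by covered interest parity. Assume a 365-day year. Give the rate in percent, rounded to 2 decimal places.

T = 45/365 years.
CIP gives F = S · g_EUR/g_ILS, so g_EUR/g_ILS = 0.284016/0.28529 = 0.9955344.
The ILS side grows by 1 + 0.0646×45/365 = 1.0079644.
So the EUR growth factor = 1.0034632.
(1.0034632 − 1)/T = 0.028090, i.e. 2.81%.

2.81%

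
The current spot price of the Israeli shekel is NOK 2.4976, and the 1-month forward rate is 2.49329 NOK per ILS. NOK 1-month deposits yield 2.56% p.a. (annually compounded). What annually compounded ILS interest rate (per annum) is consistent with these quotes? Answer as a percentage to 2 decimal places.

4.71%

T = 1/12 years.
CIP gives F = S · g_NOK/g_ILS, so g_NOK/g_ILS = 2.49329/2.4976 = 0.9982743.
NOK growth factor: (1 + 0.0256)^(1/12) = 1.0021087.
Hence g_ILS = 1.003841.
r = 1.003841^(12/1) − 1 = 0.047078 → 4.71%.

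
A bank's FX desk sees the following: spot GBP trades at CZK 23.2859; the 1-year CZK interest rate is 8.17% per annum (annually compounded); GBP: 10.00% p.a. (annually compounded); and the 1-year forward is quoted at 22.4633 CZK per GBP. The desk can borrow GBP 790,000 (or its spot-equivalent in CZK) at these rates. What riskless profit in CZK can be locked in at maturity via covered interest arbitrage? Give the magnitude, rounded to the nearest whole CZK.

T = 1 year.
Route A — deposit GBP, sell forward: 790,000 × 1.100000 × 22.4633 = CZK 19,520,607.70.
Route B — convert at spot, deposit CZK: 790,000 × 23.2859 × 1.081700 = CZK 19,898,802.84.
The quoted forward undervalues GBP, so borrow GBP, convert to CZK at spot, deposit the CZK at 8.17%, and buy GBP forward at 22.4633 to cover the loan.
Profit = 19,898,802.84 − 19,520,607.70 = CZK 378,195.

CZK 378,195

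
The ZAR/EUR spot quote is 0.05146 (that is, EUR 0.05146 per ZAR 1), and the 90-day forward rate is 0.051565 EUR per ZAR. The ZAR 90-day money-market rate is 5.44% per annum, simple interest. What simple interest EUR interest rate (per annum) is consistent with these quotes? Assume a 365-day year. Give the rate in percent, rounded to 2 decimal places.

6.28%

T = 90/365 years.
F/S = 0.051565/0.05146 = 1.0020404 = (growth of EUR) / (growth of ZAR).
The ZAR side grows by 1 + 0.0544×90/365 = 1.0134137.
Hence g_EUR = 1.0154815.
(1.0154815 − 1)/T = 0.062786, i.e. 6.28%.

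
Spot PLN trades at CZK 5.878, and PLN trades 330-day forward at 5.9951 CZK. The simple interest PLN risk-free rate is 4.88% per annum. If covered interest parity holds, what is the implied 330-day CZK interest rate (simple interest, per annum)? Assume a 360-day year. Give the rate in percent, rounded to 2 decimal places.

T = 330/360 years.
CIP gives F = S · g_CZK/g_PLN, so g_CZK/g_PLN = 5.9951/5.878 = 1.0199217.
The PLN side grows by 1 + 0.0488×330/360 = 1.0447333.
So the CZK growth factor = 1.0655462.
r = (1.0655462 − 1)/(330/360) = 0.071505 → 7.15%.

7.15%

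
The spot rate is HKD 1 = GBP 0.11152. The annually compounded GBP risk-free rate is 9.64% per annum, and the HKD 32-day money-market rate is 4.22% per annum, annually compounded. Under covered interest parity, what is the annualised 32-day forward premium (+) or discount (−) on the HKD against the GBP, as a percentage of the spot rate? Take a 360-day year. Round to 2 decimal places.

+5.08%

T = 32/360 years.
F = S · g_GBP/g_HKD = 0.11152 × 1.0082142/1.0036809 = 0.11202370.
(F − S)/S ÷ T = (0.11202370 − 0.11152)/0.11152/(32/360) = 0.050813 → 5.08%.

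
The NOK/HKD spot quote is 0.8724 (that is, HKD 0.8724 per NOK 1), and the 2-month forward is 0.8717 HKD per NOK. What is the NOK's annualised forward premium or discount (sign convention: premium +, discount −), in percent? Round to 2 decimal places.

-0.48%

T = 2/12 years.
NOK trades forward at -0.08024% vs spot over the period.
Annualise by dividing by T: -0.0008024 / (2/12) = -0.004814 → -0.48%.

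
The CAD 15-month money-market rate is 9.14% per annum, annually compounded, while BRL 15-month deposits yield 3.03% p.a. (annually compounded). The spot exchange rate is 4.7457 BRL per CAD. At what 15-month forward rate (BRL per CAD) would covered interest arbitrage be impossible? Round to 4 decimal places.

4.4160

T = 15/12 years.
BRL growth factor: (1 + 0.0303)^(15/12) = 1.0380174.
CAD accumulates by (1 + 0.0914)^(15/12) = 1.1155266.
So F = 4.7457 × 1.0380174 / 1.1155266 = 4.415959 (BRL/CAD).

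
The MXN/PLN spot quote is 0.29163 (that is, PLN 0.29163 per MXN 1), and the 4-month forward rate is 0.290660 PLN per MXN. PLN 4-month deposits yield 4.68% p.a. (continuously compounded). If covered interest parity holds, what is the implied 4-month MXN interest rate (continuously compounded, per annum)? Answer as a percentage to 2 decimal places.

T = 4/12 years.
F/S = 0.29066/0.29163 = 0.9966739 = (growth of PLN) / (growth of MXN).
The PLN side grows by e^(0.0468×4/12) = 1.0157223.
Hence g_MXN = 1.019112.
r = ln(1.019112)/(4/12) = 0.056795 → 5.68%.

5.68%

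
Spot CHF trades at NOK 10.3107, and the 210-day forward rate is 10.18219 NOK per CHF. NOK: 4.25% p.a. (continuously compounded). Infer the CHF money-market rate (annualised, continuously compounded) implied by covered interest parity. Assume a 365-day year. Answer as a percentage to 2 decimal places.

T = 210/365 years.
CIP gives F = S · g_NOK/g_CHF, so g_NOK/g_CHF = 10.18219/10.3107 = 0.9875362.
The NOK side grows by e^(0.0425×210/365) = 1.0247535.
That pins the CHF growth at 1.037687.
r = ln(1.037687)/(210/365) = 0.064299 → 6.43%.

6.43%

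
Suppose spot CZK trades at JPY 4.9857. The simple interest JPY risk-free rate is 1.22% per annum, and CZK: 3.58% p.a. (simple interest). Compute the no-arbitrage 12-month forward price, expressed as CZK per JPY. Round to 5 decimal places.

T = 1 year.
JPY accumulates by 1 + 0.0122×1 = 1.012200.
CZK growth factor: 1 + 0.0358×1 = 1.035800.
CIP: F = S · (grow JPY)/(grow CZK) = 4.9857 × 1.012200/1.035800 = 4.872104 JPY per CZK.
Invert for CZK per JPY: 1 / 4.872104 = 0.20525.

0.20525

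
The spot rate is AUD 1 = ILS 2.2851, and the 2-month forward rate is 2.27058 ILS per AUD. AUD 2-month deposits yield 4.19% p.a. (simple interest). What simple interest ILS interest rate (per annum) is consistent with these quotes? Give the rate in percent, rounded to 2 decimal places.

0.35%

T = 2/12 years.
By CIP, F/S equals the ILS-to-AUD growth ratio: 2.27058/2.2851 = 0.9936458.
The AUD side grows by 1 + 0.0419×2/12 = 1.0069833.
That pins the ILS growth at 1.0005847.
(1.0005847 − 1)/T = 0.003508, i.e. 0.35%.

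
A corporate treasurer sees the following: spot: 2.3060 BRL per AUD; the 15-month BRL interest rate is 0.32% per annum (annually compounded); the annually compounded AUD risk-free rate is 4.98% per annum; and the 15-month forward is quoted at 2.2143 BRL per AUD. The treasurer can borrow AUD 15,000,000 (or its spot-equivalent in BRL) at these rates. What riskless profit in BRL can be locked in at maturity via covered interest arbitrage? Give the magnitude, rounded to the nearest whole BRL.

BRL 566,401

T = 15/12 years.
Invest the AUD and cover forward: 15,000,000 × 1.0626327841 × 2.2143 = BRL 35,294,816.61.
Convert at spot and invest in BRL: 15,000,000 × 2.3060 × 1.0040015987 = BRL 34,728,415.30.
The quoted forward overvalues AUD, so borrow BRL, buy AUD at spot, deposit the AUD at 4.98%, and sell the proceeds forward at 2.2143.
Arbitrage profit = |35,294,816.61 − 34,728,415.30| = BRL 566,401.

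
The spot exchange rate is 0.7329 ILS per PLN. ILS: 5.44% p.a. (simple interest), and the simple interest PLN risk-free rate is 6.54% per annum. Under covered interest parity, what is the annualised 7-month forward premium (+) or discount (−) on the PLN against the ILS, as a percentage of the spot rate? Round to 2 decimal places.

T = 7/12 years.
CIP forward (ILS per PLN) = 0.7329 × 1.0317333/1.038150 = 0.7283700.
Annualised premium = (F − S)/S × (1/T) = (0.7283700 − 0.7329)/0.7329 ÷ (7/12) = -1.06%.

-1.06%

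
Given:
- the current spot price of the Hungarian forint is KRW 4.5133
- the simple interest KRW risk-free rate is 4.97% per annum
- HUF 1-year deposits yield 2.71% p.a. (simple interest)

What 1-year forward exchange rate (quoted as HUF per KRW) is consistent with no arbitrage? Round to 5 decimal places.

0.21680

T = 1 year.
KRW growth factor: 1 + 0.0497×1 = 1.049700.
HUF growth factor: 1 + 0.0271×1 = 1.027100.
So F = 4.5133 × 1.049700 / 1.027100 = 4.612609 (KRW/HUF).
Quoted the other way: 1/4.612609 = 0.21680 HUF per KRW.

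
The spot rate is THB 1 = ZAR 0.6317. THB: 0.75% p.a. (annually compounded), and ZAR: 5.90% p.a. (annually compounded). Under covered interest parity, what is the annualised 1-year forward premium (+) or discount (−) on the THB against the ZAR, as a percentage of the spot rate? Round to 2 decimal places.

T = 1 year.
CIP forward (ZAR per THB) = 0.6317 × 1.059000/1.007500 = 0.6639904.
Annualised premium = (F − S)/S × (1/T) = (0.6639904 − 0.6317)/0.6317 ÷ 1 = 5.11%.

+5.11%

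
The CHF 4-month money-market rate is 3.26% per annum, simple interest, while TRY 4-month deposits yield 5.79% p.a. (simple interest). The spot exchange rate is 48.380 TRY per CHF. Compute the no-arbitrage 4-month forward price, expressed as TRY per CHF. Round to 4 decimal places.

48.7836

T = 4/12 years.
TRY accumulates by 1 + 0.0579×4/12 = 1.019300.
Growth of 1 CHF over T: 1 + 0.0326×4/12 = 1.01086667.
So F = 48.38 × 1.019300 / 1.01086667 = 48.783619 (TRY/CHF).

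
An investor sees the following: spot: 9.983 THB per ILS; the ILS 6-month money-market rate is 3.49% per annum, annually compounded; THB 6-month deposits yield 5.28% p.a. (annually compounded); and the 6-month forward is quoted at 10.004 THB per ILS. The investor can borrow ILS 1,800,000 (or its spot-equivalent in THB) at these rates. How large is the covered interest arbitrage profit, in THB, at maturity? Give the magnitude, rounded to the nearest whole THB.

T = 6/12 years.
Route A — deposit ILS, sell forward: 1,800,000 × 1.017300349 × 10.004 = THB 18,318,730.84.
Route B — convert at spot, deposit THB: 1,800,000 × 9.983 × 1.0260604271 = THB 18,437,690.24.
The quoted forward undervalues ILS, so borrow ILS, convert to THB at spot, deposit the THB at 5.28%, and buy ILS forward at 10.004 to cover the loan.
The gap between the two covered legs is THB 118,959.

THB 118,959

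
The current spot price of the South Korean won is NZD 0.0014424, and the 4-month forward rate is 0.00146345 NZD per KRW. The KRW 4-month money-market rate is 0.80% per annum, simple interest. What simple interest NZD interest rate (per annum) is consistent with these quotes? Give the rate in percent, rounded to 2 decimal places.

5.19%

T = 4/12 years.
F/S = 0.00146345/0.0014424 = 1.0145937 = (growth of NZD) / (growth of KRW).
The KRW side grows by 1 + 0.0080×4/12 = 1.0026667.
Hence g_NZD = 1.0172993.
(1.0172993 − 1)/T = 0.051898, i.e. 5.19%.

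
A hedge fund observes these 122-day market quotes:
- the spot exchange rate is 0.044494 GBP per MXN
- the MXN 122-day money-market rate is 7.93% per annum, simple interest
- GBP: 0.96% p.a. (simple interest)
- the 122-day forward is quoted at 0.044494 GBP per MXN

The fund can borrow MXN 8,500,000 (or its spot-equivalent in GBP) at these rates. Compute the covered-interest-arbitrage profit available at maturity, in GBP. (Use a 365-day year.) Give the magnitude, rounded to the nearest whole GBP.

GBP 8,811

T = 122/365 years.
Invest the MXN and cover forward: 8,500,000 × 1.02650575 × 0.044494 = GBP 388,223.45.
Convert at spot and invest in GBP: 8,500,000 × 0.044494 × 1.00320877 = GBP 379,412.55.
The quoted forward overvalues MXN, so borrow GBP, buy MXN at spot, deposit the MXN at 7.93%, and sell the proceeds forward at 0.044494.
Profit = 388,223.45 − 379,412.55 = GBP 8,811.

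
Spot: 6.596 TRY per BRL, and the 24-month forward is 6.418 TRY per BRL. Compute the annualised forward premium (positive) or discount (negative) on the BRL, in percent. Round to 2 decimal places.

-1.35%

T = 2 years.
Period premium: (6.418 − 6.596)/6.596 = -0.0269861.
×(1/T) gives -1.35% p.a.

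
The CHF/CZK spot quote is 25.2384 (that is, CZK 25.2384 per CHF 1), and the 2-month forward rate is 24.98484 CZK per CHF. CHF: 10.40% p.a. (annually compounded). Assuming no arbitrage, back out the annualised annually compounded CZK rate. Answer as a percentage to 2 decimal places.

3.91%

T = 2/12 years.
F/S = 24.98484/25.2384 = 0.9899534 = (growth of CZK) / (growth of CHF).
The CHF side grows by (1 + 0.1040)^(2/12) = 1.0166267.
So the CZK growth factor = 1.0064131.
Annualise: 1.0064131^(12/2) − 1 = 0.039101 = 3.91%.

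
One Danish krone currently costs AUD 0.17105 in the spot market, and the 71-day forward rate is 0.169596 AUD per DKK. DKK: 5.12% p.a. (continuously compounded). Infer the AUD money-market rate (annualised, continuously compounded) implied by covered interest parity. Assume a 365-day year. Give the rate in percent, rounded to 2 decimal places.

0.73%

T = 71/365 years.
CIP gives F = S · g_AUD/g_DKK, so g_AUD/g_DKK = 0.169596/0.17105 = 0.9914996.
The DKK side grows by e^(0.0512×71/365) = 1.0100092.
So the AUD growth factor = 1.0014237.
Take logs: ln 1.0014237 / (71/365) = 0.007314, so 0.73%.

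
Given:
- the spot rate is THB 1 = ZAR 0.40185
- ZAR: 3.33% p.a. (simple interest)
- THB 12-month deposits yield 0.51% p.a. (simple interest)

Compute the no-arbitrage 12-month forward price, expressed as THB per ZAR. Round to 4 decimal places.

2.4206

T = 1 year.
Growth of 1 ZAR over T: 1 + 0.0333×1 = 1.033300.
THB accumulates by 1 + 0.0051×1 = 1.005100.
CIP: F = S · (grow ZAR)/(grow THB) = 0.40185 × 1.033300/1.005100 = 0.4131247 ZAR per THB.
Quoted the other way: 1/0.4131247 = 2.4206 THB per ZAR.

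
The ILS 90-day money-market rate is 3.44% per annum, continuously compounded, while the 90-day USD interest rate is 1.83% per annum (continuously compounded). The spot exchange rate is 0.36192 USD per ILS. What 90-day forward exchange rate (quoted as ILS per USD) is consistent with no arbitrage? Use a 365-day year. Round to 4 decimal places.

2.7740

T = 90/365 years.
Growth of 1 USD over T: e^(0.0183×90/365) = 1.0045225.
ILS growth factor: e^(0.0344×90/365) = 1.0085183.
Forward (USD per ILS) = 0.36192 × 1.0045225 / 1.0085183 = 0.3604861.
Quoted the other way: 1/0.3604861 = 2.7740 ILS per USD.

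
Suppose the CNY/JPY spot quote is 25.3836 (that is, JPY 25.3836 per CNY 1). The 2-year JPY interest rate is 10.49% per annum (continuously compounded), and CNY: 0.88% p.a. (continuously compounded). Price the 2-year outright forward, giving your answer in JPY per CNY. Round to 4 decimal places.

30.7627

T = 2 years.
Growth of 1 JPY over T: e^(0.1049×2) = 1.23343135.
CNY accumulates by e^(0.0088×2) = 1.01775579.
CIP: F = S · (grow JPY)/(grow CNY) = 25.3836 × 1.23343135/1.01775579 = 30.762712 JPY per CNY.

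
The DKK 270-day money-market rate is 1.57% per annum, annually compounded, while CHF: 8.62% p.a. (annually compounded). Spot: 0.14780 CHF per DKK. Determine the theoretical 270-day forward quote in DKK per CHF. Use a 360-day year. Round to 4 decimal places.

6.4338

T = 270/360 years.
CHF accumulates by (1 + 0.0862)^(270/360) = 1.0639773.
DKK growth factor: (1 + 0.0157)^(270/360) = 1.011752.
CIP: F = S · (grow CHF)/(grow DKK) = 0.1478 × 1.0639773/1.011752 = 0.1554292 CHF per DKK.
Invert for DKK per CHF: 1 / 0.1554292 = 6.4338.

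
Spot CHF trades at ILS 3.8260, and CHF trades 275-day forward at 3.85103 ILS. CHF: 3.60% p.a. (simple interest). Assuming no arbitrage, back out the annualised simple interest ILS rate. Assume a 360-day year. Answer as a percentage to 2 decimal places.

T = 275/360 years.
F/S = 3.85103/3.826 = 1.0065421 = (growth of ILS) / (growth of CHF).
CHF growth factor: 1 + 0.0360×275/360 = 1.027500.
So the ILS growth factor = 1.034222.
(1.034222 − 1)/T = 0.044800, i.e. 4.48%.

4.48%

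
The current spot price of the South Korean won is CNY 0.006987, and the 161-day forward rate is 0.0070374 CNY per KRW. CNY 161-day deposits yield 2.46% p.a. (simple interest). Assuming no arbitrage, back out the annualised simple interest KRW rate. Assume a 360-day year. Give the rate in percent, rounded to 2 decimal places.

0.84%

T = 161/360 years.
By CIP, F/S equals the CNY-to-KRW growth ratio: 0.0070374/0.006987 = 1.0072134.
The CNY side grows by 1 + 0.0246×161/360 = 1.0110017.
Hence g_KRW = 1.0037612.
r = (1.0037612 − 1)/(161/360) = 0.008410 → 0.84%.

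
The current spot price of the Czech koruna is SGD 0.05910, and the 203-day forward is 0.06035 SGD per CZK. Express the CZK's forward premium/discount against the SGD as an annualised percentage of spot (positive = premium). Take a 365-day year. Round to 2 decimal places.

T = 203/365 years.
Period premium: (0.06035 − 0.0591)/0.0591 = 0.0211506.
Per annum: 0.0211506 / (203/365) = 0.038029 = 3.80%.

+3.80%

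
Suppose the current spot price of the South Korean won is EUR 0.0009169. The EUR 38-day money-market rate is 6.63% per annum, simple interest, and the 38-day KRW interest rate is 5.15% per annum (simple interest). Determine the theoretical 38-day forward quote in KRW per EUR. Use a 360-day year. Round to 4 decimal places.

T = 38/360 years.
EUR growth factor: 1 + 0.0663×38/360 = 1.0069983333.
KRW growth factor: 1 + 0.0515×38/360 = 1.0054361111.
So F = 0.0009169 × 1.0069983333 / 1.0054361111 = 0.0009183246569 (EUR/KRW).
Invert for KRW per EUR: 1 / 0.0009183246569 = 1088.9395.

1088.9395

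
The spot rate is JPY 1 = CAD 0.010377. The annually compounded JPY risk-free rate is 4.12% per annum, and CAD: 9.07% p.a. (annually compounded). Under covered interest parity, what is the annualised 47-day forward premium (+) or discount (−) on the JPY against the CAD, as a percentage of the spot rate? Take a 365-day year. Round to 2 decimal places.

T = 47/365 years.
No-arbitrage forward: 0.010377 × 1.0112422 / 1.0052124 = 0.010439247 CAD/JPY.
(F − S)/S ÷ T = (0.010439247 − 0.010377)/0.010377/(47/365) = 0.046585 → 4.66%.

+4.66%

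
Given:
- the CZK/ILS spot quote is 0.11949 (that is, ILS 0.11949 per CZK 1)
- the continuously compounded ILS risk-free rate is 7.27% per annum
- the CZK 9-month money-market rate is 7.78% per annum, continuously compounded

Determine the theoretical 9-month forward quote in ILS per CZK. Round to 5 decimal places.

T = 9/12 years.
ILS accumulates by e^(0.0727×9/12) = 1.0560389.
CZK growth factor: e^(0.0778×9/12) = 1.060086.
CIP: F = S · (grow ILS)/(grow CZK) = 0.11949 × 1.0560389/1.060086 = 0.1190338 ILS per CZK.

0.11903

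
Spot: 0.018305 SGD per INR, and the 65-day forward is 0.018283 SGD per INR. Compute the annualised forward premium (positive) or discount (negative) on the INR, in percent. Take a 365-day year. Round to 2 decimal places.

T = 65/365 years.
INR trades forward at -0.12019% vs spot over the period.
×(1/T) gives -0.67% p.a.

-0.67%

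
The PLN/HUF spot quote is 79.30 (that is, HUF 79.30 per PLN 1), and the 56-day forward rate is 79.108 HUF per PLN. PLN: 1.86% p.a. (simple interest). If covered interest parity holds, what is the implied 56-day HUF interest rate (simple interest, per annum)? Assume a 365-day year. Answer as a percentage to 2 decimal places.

0.28%

T = 56/365 years.
CIP gives F = S · g_HUF/g_PLN, so g_HUF/g_PLN = 79.108/79.3 = 0.9975788.
The PLN side grows by 1 + 0.0186×56/365 = 1.0028537.
That pins the HUF growth at 1.0004256.
r = (1.0004256 − 1)/(56/365) = 0.002774 → 0.28%.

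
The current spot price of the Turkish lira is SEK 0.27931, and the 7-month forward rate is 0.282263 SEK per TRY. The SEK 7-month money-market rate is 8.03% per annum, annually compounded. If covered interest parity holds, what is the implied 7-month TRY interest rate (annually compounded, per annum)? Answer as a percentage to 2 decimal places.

6.10%

T = 7/12 years.
F/S = 0.282263/0.27931 = 1.0105725 = (growth of SEK) / (growth of TRY).
SEK growth factor: (1 + 0.0803)^(7/12) = 1.0460864.
Hence g_TRY = 1.0351424.
r = 1.0351424^(12/7) − 1 = 0.060998 → 6.10%.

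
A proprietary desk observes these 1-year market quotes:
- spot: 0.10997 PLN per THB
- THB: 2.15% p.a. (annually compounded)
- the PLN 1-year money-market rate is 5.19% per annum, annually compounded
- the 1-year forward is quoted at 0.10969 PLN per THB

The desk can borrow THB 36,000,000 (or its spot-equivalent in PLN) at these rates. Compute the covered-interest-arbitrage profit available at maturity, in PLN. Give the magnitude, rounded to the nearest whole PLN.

T = 1 year.
Invest the THB and cover forward: 36,000,000 × 1.021500 × 0.10969 = PLN 4,033,740.06.
Convert at spot and invest in PLN: 36,000,000 × 0.10997 × 1.051900 = PLN 4,164,387.95.
The quoted forward undervalues THB, so borrow THB, convert to PLN at spot, deposit the PLN at 5.19%, and buy THB forward at 0.10969 to cover the loan.
The gap between the two covered legs is PLN 130,648.

PLN 130,648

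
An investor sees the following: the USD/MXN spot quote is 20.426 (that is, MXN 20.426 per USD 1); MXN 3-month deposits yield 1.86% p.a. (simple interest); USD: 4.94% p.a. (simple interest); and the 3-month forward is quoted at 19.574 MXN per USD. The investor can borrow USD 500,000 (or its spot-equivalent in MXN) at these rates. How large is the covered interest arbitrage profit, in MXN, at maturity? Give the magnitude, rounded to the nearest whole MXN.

MXN 352,621

T = 3/12 years.
Route A — deposit USD, sell forward: 500,000 × 1.012350 × 19.574 = MXN 9,907,869.45.
Route B — convert at spot, deposit MXN: 500,000 × 20.426 × 1.004650 = MXN 10,260,490.45.
The quoted forward undervalues USD, so borrow USD, convert to MXN at spot, deposit the MXN at 1.86%, and buy USD forward at 19.574 to cover the loan.
The gap between the two covered legs is MXN 352,621.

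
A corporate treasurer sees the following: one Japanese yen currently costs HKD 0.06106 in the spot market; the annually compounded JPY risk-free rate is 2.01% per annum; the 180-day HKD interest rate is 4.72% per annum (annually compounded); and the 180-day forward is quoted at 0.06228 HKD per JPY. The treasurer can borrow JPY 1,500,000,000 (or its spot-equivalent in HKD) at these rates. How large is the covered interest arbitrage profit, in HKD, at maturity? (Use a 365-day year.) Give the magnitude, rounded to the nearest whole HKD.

T = 180/365 years.
Invest the JPY and cover forward: 1,500,000,000 × 1.0098623404 × 0.06228 = HKD 94,341,339.84.
Convert at spot and invest in HKD: 1,500,000,000 × 0.06106 × 1.0230046965 = HKD 93,697,000.15.
The quoted forward overvalues JPY, so borrow HKD, buy JPY at spot, deposit the JPY at 2.01%, and sell the proceeds forward at 0.06228.
Profit = 94,341,339.84 − 93,697,000.15 = HKD 644,340.

HKD 644,340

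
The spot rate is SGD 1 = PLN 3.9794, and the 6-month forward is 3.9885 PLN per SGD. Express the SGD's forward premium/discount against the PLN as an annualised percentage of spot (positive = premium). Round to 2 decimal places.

T = 6/12 years.
SGD trades forward at +0.22868% vs spot over the period.
Annualise by dividing by T: 0.0022868 / (6/12) = 0.004574 → 0.46%.

+0.46%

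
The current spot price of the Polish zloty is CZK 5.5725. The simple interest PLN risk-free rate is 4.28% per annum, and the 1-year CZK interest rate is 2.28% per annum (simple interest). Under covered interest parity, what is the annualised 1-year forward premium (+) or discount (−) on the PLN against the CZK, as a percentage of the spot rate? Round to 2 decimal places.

-1.92%

T = 1 year.
CIP forward (CZK per PLN) = 5.5725 × 1.022800/1.042800 = 5.4656243.
Annualised premium = (F − S)/S × (1/T) = (5.4656243 − 5.5725)/5.5725 ÷ 1 = -1.92%.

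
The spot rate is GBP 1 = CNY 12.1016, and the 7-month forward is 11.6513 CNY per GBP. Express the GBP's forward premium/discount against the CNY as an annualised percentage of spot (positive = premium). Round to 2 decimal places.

-6.38%

T = 7/12 years.
(F − S)/S = (11.6513 − 12.1016)/12.1016 = -0.0372100.
Annualise by dividing by T: -0.0372100 / (7/12) = -0.063789 → -6.38%.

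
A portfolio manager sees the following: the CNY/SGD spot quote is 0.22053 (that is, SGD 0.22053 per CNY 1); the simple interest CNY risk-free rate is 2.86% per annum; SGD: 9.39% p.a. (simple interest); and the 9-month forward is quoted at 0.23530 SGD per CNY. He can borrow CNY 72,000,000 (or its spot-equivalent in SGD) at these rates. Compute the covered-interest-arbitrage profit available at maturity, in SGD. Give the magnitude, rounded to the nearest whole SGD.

T = 9/12 years.
Invest the CNY and cover forward: 72,000,000 × 1.021450 × 0.23530 = SGD 17,304,997.32.
Convert at spot and invest in SGD: 72,000,000 × 0.22053 × 1.070425 = SGD 16,996,379.42.
The quoted forward overvalues CNY, so borrow SGD, buy CNY at spot, deposit the CNY at 2.86%, and sell the proceeds forward at 0.23530.
Arbitrage profit = |17,304,997.32 − 16,996,379.42| = SGD 308,618.

SGD 308,618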